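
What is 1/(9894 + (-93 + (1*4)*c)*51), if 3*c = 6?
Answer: 1/5559 ≈ 0.00017989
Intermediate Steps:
c = 2 (c = (1/3)*6 = 2)
1/(9894 + (-93 + (1*4)*c)*51) = 1/(9894 + (-93 + (1*4)*2)*51) = 1/(9894 + (-93 + 4*2)*51) = 1/(9894 + (-93 + 8)*51) = 1/(9894 - 85*51) = 1/(9894 - 4335) = 1/5559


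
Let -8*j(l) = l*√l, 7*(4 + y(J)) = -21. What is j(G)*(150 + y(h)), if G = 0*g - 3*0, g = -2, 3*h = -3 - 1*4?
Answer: 0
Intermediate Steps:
h = -7/3 (h = (-3 - 1*4)/3 = (-3 - 4)/3 = (⅓)*(-7) = -7/3 ≈ -2.3333)
y(J) = -7 (y(J) = -4 + (⅐)*(-21) = -4 - 3 = -7)
G = 0 (G = 0*(-2) - 3*0 = 0 + 0 = 0)
j(l) = -l^(3/2)/8 (j(l) = -l*√l/8 = -l^(3/2)/8)
j(G)*(150 + y(h)) = (-0^(3/2)/8)*(150 - 7) = -⅛*0*143 = 0*143 = 0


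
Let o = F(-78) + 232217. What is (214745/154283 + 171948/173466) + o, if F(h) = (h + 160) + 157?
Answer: 45081521544419/193933731 ≈ 2.3246e+5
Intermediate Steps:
F(h) = 317 + h (F(h) = (160 + h) + 157 = 317 + h)
o = 232456 (o = (317 - 78) + 232217 = 239 + 232217 = 232456)
(214745/154283 + 171948/173466) + o = (214745/154283 + 171948/173466) + 232456 = (214745*(1/154283) + 171948*(1/173466)) + 232456 = (214745/154283 + 1246/1257) + 232456 = 462171083/193933731 + 232456 = 45081521544419/193933731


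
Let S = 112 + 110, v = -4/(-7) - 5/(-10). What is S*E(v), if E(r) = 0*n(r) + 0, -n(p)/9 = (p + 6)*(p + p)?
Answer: 0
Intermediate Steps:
n(p) = -18*p*(6 + p) (n(p) = -9*(p + 6)*(p + p) = -9*(6 + p)*2*p = -18*p*(6 + p))
v = 15/14 (v = -4*(-1/7) - 5*(-1/10) = 4/7 + 1/2 = 15/14 ≈ 1.0714)
E(r) = 0 (E(r) = 0*(-18*r*(6 + r)) + 0 = 0 + 0 = 0)
S = 222
S*E(v) = 222*0 = 0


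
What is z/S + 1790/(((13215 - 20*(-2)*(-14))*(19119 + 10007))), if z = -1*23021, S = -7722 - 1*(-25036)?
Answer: -848526857807/638175912242 ≈ -1.3296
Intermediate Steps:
S = 17314 (S = -7722 + 25036 = 17314)
z = -23021
z/S + 1790/(((13215 - 20*(-2)*(-14))*(19119 + 10007))) = -23021/17314 + 1790/(((13215 - 20*(-2)*(-14))*(19119 + 10007))) = -23021*1/17314 + 1790/(((13215 + 40*(-14))*29126)) = -23021/17314 + 1790/(((13215 - 560)*29126)) = -23021/17314 + 1790/((12655*29126)) = -23021/17314 + 1790/368589530 = -23021/17314 + 1790*(1/368589530) = -23021/17314 + 179/36858953 = -848526857807/638175912242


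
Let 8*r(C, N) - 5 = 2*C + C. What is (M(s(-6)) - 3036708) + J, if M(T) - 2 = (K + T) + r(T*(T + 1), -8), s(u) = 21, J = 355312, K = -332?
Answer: -21452249/8 ≈ -2.6815e+6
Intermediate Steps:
r(C, N) = 5/8 + 3*C/8 (r(C, N) = 5/8 + (2*C + C)/8 = 5/8 + (3*C)/8 = 5/8 + 3*C/8)
M(T) = -2635/8 + T + 3*T*(1 + T)/8 (M(T) = 2 + ((-332 + T) + (5/8 + 3*(T*(T + 1))/8)) = 2 + ((-332 + T) + (5/8 + 3*(T*(1 + T))/8)) = 2 + ((-332 + T) + (5/8 + 3*T*(1 + T)/8)) = 2 + (-2651/8 + T + 3*T*(1 + T)/8) = -2635/8 + T + 3*T*(1 + T)/8)
(M(s(-6)) - 3036708) + J = ((-2635/8 + (3/8)*21² + (11/8)*21) - 3036708) + 355312 = ((-2635/8 + (3/8)*441 + 231/8) - 3036708) + 355312 = ((-2635/8 + 1323/8 + 231/8) - 3036708) + 355312 = (-1081/8 - 3036708) + 355312 = -24294745/8 + 355312 = -21452249/8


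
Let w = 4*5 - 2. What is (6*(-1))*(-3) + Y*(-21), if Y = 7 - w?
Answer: 249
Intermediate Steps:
w = 18 (w = 20 - 2 = 18)
Y = -11 (Y = 7 - 1*18 = 7 - 18 = -11)
(6*(-1))*(-3) + Y*(-21) = (6*(-1))*(-3) - 11*(-21) = -6*(-3) + 231 = 18 + 231 = 249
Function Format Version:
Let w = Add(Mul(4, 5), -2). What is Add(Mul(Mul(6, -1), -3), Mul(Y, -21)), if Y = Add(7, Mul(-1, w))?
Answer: 249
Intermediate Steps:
w = 18 (w = Add(20, -2) = 18)
Y = -11 (Y = Add(7, Mul(-1, 18)) = Add(7, -18) = -11)
Add(Mul(Mul(6, -1), -3), Mul(Y, -21)) = Add(Mul(Mul(6, -1), -3), Mul(-11, -21)) = Add(Mul(-6, -3), 231) = Add(18, 231) = 249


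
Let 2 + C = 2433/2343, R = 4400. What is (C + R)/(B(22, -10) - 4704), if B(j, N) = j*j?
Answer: -3435649/3295820 ≈ -1.0424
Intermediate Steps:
B(j, N) = j²
C = -751/781 (C = -2 + 2433/2343 = -2 + 2433*(1/2343) = -2 + 811/781 = -751/781 ≈ -0.96159)
(C + R)/(B(22, -10) - 4704) = (-751/781 + 4400)/(22² - 4704) = 3435649/(781*(484 - 4704)) = (3435649/781)/(-4220) = (3435649/781)*(-1/4220) = -3435649/3295820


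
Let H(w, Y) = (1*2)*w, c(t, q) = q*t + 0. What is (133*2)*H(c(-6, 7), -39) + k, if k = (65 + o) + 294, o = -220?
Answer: -22205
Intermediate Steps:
c(t, q) = q*t
H(w, Y) = 2*w
k = 139 (k = (65 - 220) + 294 = -155 + 294 = 139)
(133*2)*H(c(-6, 7), -39) + k = (133*2)*(2*(7*(-6))) + 139 = 266*(2*(-42)) + 139 = 266*(-84) + 139 = -22344 + 139 = -22205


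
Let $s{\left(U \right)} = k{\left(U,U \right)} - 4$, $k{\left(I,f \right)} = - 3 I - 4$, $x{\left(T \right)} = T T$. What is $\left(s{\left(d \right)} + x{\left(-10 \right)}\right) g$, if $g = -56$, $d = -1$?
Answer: $-5320$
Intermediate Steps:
$x{\left(T \right)} = T^{2}$
$k{\left(I,f \right)} = -4 - 3 I$
$s{\left(U \right)} = -8 - 3 U$ ($s{\left(U \right)} = \left(-4 - 3 U\right) - 4 = -8 - 3 U$)
$\left(s{\left(d \right)} + x{\left(-10 \right)}\right) g = \left(\left(-8 - -3\right) + \left(-10\right)^{2}\right) \left(-56\right) = \left(\left(-8 + 3\right) + 100\right) \left(-56\right) = \left(-5 + 100\right) \left(-56\right) = 95 \left(-56\right) = -5320$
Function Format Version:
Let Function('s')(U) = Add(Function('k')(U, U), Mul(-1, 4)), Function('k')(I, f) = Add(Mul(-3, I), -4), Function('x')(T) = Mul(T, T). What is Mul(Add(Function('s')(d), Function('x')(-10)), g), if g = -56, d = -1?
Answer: -5320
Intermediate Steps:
Function('x')(T) = Pow(T, 2)
Function('k')(I, f) = Add(-4, Mul(-3, I))
Function('s')(U) = Add(-8, Mul(-3, U)) (Function('s')(U) = Add(Add(-4, Mul(-3, U)), Mul(-1, 4)) = Add(Add(-4, Mul(-3, U)), -4) = Add(-8, Mul(-3, U)))
Mul(Add(Function('s')(d), Function('x')(-10)), g) = Mul(Add(Add(-8, Mul(-3, -1)), Pow(-10, 2)), -56) = Mul(Add(Add(-8, 3), 100), -56) = Mul(Add(-5, 100), -56) = Mul(95, -56) = -5320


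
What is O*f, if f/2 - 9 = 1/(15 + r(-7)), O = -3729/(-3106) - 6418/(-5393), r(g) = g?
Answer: 2923270765/67002632 ≈ 43.629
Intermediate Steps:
O = 40044805/16750658 (O = -3729*(-1/3106) - 6418*(-1/5393) = 3729/3106 + 6418/5393 = 40044805/16750658 ≈ 2.3906)
f = 73/4 (f = 18 + 2/(15 - 7) = 18 + 2/8 = 18 + 2*(1/8) = 18 + 1/4 = 73/4 ≈ 18.250)
O*f = (40044805/16750658)*(73/4) = 2923270765/67002632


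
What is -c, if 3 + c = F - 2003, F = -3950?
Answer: 5956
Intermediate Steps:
c = -5956 (c = -3 + (-3950 - 2003) = -3 - 5953 = -5956)
-c = -1*(-5956) = 5956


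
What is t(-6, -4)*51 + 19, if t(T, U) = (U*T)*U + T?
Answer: -5183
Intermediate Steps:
t(T, U) = T + T*U² (t(T, U) = (T*U)*U + T = T*U² + T = T + T*U²)
t(-6, -4)*51 + 19 = -6*(1 + (-4)²)*51 + 19 = -6*(1 + 16)*51 + 19 = -6*17*51 + 19 = -102*51 + 19 = -5202 + 19 = -5183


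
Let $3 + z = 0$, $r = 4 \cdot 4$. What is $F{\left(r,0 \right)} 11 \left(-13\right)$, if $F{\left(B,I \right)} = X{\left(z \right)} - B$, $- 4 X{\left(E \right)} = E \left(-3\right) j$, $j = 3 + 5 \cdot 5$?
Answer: $11297$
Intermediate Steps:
$r = 16$
$z = -3$ ($z = -3 + 0 = -3$)
$j = 28$ ($j = 3 + 25 = 28$)
$X{\left(E \right)} = 21 E$ ($X{\left(E \right)} = - \frac{E \left(-3\right) 28}{4} = - \frac{- 3 E 28}{4} = - \frac{\left(-84\right) E}{4} = 21 E$)
$F{\left(B,I \right)} = -63 - B$ ($F{\left(B,I \right)} = 21 \left(-3\right) - B = -63 - B$)
$F{\left(r,0 \right)} 11 \left(-13\right) = \left(-63 - 16\right) 11 \left(-13\right) = \left(-79\right) 11 \left(-13\right) = \left(-869\right) \left(-13\right) = 11297$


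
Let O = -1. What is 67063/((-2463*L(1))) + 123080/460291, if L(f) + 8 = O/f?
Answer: 33596809693/10203270597 ≈ 3.2927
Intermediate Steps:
L(f) = -8 - 1/f
67063/((-2463*L(1))) + 123080/460291 = 67063/((-2463*(-8 - 1/1))) + 123080/460291 = 67063/((-2463*(-8 - 1*1))) + 123080*(1/460291) = 67063/((-2463*(-8 - 1))) + 123080/460291 = 67063/((-2463*(-9))) + 123080/460291 = 67063/22167 + 123080/460291 = 33596809693/10203270597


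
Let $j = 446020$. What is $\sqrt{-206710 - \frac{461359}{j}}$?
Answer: $\frac{i \sqrt{10280454981106295}}{223010} \approx 454.65 i$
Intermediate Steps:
$\sqrt{-206710 - \frac{461359}{j}} = \sqrt{-206710 - \frac{461359}{446020}} = \sqrt{- \frac{92197255559}{446020}} = \frac{i \sqrt{10280454981106295}}{223010}$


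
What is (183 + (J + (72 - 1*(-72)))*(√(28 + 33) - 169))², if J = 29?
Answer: 845960585 - 10052684*√61 ≈ 7.6745e+8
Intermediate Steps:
(183 + (J + (72 - 1*(-72)))*(√(28 + 33) - 169))² = (183 + (29 + (72 - 1*(-72)))*(√(28 + 33) - 169))² = (183 + (29 + (72 + 72))*(√61 - 169))² = (183 + (29 + 144)*(-169 + √61))² = (183 + 173*(-169 + √61))² = (183 + (-29237 + 173*√61))² = (-29054 + 173*√61)²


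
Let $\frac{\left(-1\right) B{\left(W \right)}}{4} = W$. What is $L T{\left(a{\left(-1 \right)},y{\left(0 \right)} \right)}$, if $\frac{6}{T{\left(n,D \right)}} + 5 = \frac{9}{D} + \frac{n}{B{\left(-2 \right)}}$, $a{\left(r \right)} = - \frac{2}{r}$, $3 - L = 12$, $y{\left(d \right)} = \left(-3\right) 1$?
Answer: $\frac{216}{31} \approx 6.9677$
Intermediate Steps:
$y{\left(d \right)} = -3$
$B{\left(W \right)} = - 4 W$
$L = -9$ ($L = 3 - 12 = -9$)
$T{\left(n,D \right)} = \frac{6}{-5 + \frac{9}{D} + \frac{n}{8}}$ ($T{\left(n,D \right)} = \frac{6}{-5 + \left(\frac{9}{D} + \frac{n}{\left(-4\right) \left(-2\right)}\right)} = \frac{6}{-5 + \left(\frac{9}{D} + \frac{n}{8}\right)} = \frac{6}{-5 + \frac{9}{D} + \frac{n}{8}}$)
$L T{\left(a{\left(-1 \right)},y{\left(0 \right)} \right)} = - 9 \cdot 48 \left(-3\right) \frac{1}{72 - -120 - 3 \left(- \frac{2}{-1}\right)} = - 9 \cdot 48 \left(-3\right) \frac{1}{72 + 120 - 3 \left(\left(-2\right) \left(-1\right)\right)} = - 9 \cdot 48 \left(-3\right) \frac{1}{72 + 120 - 6} = - 9 \cdot 48 \left(-3\right) \frac{1}{186} = \left(-9\right) \left(- \frac{24}{31}\right) = \frac{216}{31}$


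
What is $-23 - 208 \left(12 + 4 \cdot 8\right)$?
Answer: $-9175$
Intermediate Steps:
$-23 - 208 \left(12 + 4 \cdot 8\right) = -23 - 208 \left(12 + 32\right) = -23 - 9152 = -9175$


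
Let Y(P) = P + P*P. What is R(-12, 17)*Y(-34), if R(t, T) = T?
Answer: 19074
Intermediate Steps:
Y(P) = P + P²
R(-12, 17)*Y(-34) = 17*(-34*(1 - 34)) = 17*(-34*(-33)) = 17*1122 = 19074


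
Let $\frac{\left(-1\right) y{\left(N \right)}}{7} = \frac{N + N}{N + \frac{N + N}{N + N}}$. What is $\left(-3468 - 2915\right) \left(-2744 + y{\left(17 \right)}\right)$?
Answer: $\frac{158394145}{9} \approx 1.7599 \cdot 10^{7}$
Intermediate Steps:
$y{\left(N \right)} = - \frac{14 N}{1 + N}$ ($y{\left(N \right)} = - 7 \frac{N + N}{N + \frac{N + N}{N + N}} = - 7 \frac{2 N}{N + \frac{2 N}{2 N}} = - 7 \frac{2 N}{N + 2 N \frac{1}{2 N}} = - 7 \frac{2 N}{N + 1} = - 7 \frac{2 N}{1 + N} = - \frac{14 N}{1 + N}$)
$\left(-3468 - 2915\right) \left(-2744 + y{\left(17 \right)}\right) = \left(-3468 - 2915\right) \left(-2744 - \frac{238}{1 + 17}\right) = - 6383 \left(-2744 - \frac{238}{18}\right) = - 6383 \left(-2744 - 238 \cdot \frac{1}{18}\right) = - 6383 \left(-2744 - \frac{119}{9}\right) = \left(-6383\right) \left(- \frac{24815}{9}\right) = \frac{158394145}{9}$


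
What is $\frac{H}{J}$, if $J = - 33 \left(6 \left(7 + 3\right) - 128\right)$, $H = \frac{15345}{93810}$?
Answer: $\frac{31}{425272} \approx 7.2895 \cdot 10^{-5}$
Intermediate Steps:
$H = \frac{1023}{6254}$ ($H = 15345 \cdot \frac{1}{93810} = \frac{1023}{6254} \approx 0.16358$)
$J = 2244$ ($J = - 33 \left(6 \cdot 10 - 128\right) = - 33 \left(60 - 128\right) = \left(-33\right) \left(-68\right) = 2244$)
$\frac{H}{J} = \frac{1023}{6254 \cdot 2244} = \frac{1023}{6254} \cdot \frac{1}{2244} = \frac{31}{425272}$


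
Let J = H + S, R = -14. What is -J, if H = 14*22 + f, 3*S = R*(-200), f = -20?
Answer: -3664/3 ≈ -1221.3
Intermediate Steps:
S = 2800/3 (S = (-14*(-200))/3 = (1/3)*2800 = 2800/3 ≈ 933.33)
H = 288 (H = 14*22 - 20 = 308 - 20 = 288)
J = 3664/3 (J = 288 + 2800/3 = 3664/3 ≈ 1221.3)
-J = -1*3664/3 = -3664/3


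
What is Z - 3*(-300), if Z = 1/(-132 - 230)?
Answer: 325799/362 ≈ 900.00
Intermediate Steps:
Z = -1/362 (Z = 1/(-362) = -1/362 ≈ -0.0027624)
Z - 3*(-300) = -1/362 - 3*(-300) = -1/362 + 900 = 325799/362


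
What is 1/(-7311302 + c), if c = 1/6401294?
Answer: -6401294/46801793624787 ≈ -1.3677e-7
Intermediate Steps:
c = 1/6401294 ≈ 1.5622e-7
1/(-7311302 + c) = 1/(-7311302 + 1/6401294) = 1/(-46801793624787/6401294) = -6401294/46801793624787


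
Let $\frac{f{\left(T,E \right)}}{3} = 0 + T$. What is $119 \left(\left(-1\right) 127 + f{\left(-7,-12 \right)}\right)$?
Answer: $-17612$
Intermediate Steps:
$f{\left(T,E \right)} = 3 T$ ($f{\left(T,E \right)} = 3 \left(0 + T\right) = 3 T$)
$119 \left(\left(-1\right) 127 + f{\left(-7,-12 \right)}\right) = 119 \left(\left(-1\right) 127 + 3 \left(-7\right)\right) = 119 \left(-127 - 21\right) = 119 \left(-148\right) = -17612$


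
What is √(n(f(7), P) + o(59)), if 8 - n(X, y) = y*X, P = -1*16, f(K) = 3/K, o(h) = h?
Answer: √3619/7 ≈ 8.5940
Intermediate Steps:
P = -16
n(X, y) = 8 - X*y (n(X, y) = 8 - y*X = 8 - X*y)
√(n(f(7), P) + o(59)) = √((8 - 1*3/7*(-16)) + 59) = √((8 + 48/7) + 59) = √(104/7 + 59) = √(517/7) = √3619/7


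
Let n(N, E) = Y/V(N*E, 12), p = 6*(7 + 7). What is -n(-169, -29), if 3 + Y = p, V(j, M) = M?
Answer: -27/4 ≈ -6.7500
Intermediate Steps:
p = 84 (p = 6*14 = 84)
Y = 81 (Y = -3 + 84 = 81)
n(N, E) = 27/4 (n(N, E) = 81/12 = 81*(1/12) = 27/4)
-n(-169, -29) = -1*27/4 = -27/4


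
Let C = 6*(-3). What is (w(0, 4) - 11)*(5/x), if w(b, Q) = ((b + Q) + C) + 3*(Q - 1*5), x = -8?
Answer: 35/2 ≈ 17.500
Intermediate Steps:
C = -18
w(b, Q) = -33 + b + 4*Q (w(b, Q) = ((b + Q) - 18) + 3*(Q - 1*5) = ((Q + b) - 18) + 3*(Q - 5) = (-18 + Q + b) + 3*(-5 + Q) = (-18 + Q + b) + (-15 + 3*Q) = -33 + b + 4*Q)
(w(0, 4) - 11)*(5/x) = ((-33 + 0 + 4*4) - 11)*(5/(-8)) = ((-33 + 0 + 16) - 11)*(5*(-⅛)) = (-17 - 11)*(-5/8) = -28*(-5/8) = 35/2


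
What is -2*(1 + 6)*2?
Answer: -28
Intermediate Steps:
-2*(1 + 6)*2 = -2*7*2 = -14*2 = -28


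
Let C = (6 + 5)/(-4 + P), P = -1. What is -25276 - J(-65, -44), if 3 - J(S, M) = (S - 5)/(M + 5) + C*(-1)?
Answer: -4928626/195 ≈ -25275.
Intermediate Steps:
C = -11/5 (C = (6 + 5)/(-4 - 1) = 11/(-5) = 11*(-⅕) = -11/5 ≈ -2.2000)
J(S, M) = ⅘ - (-5 + S)/(5 + M) (J(S, M) = 3 - ((S - 5)/(M + 5) - 11/5*(-1)) = 3 - ((-5 + S)/(5 + M) + 11/5) = 3 - (11/5 + (-5 + S)/(5 + M)) = 3 + (-11/5 - (-5 + S)/(5 + M)) = ⅘ - (-5 + S)/(5 + M))
-25276 - J(-65, -44) = -25276 - (9 - 1*(-65) + (⅘)*(-44))/(5 - 44) = -25276 - (9 + 65 - 176/5)/(-39) = -25276 - (-1)*194/(39*5) = -25276 - 1*(-194/195) = -25276 + 194/195 = -4928626/195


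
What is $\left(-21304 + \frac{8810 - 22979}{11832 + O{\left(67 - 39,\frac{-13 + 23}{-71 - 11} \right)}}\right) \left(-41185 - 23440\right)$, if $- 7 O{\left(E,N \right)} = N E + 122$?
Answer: $\frac{4668785870618375}{3390922} \approx 1.3768 \cdot 10^{9}$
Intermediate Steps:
$O{\left(E,N \right)} = - \frac{122}{7} - \frac{E N}{7}$ ($O{\left(E,N \right)} = - \frac{N E + 122}{7} = - \frac{E N + 122}{7} = - \frac{122 + E N}{7} = - \frac{122}{7} - \frac{E N}{7}$)
$\left(-21304 + \frac{8810 - 22979}{11832 + O{\left(67 - 39,\frac{-13 + 23}{-71 - 11} \right)}}\right) \left(-41185 - 23440\right) = \left(-21304 + \frac{8810 - 22979}{11832 - \left(\frac{122}{7} + \frac{\left(67 - 39\right) \frac{-13 + 23}{-71 - 11}}{7}\right)}\right) \left(-41185 - 23440\right) = \left(-21304 - \frac{14169}{11832 - \left(\frac{122}{7} + \frac{\left(67 - 39\right) \frac{10}{-82}}{7}\right)}\right) \left(-64625\right) = \left(-21304 - \frac{14169}{11832 - \left(\frac{122}{7} + 4 \cdot 10 \left(- \frac{1}{82}\right)\right)}\right) \left(-64625\right) = \left(-21304 - \frac{14169}{11832 - \left(\frac{122}{7} + 4 \left(- \frac{5}{41}\right)\right)}\right) \left(-64625\right) = \left(-21304 - \frac{14169}{11832 + \left(- \frac{122}{7} + \frac{20}{41}\right)}\right) \left(-64625\right) = \left(-21304 - \frac{14169}{11832 - \frac{4862}{287}}\right) \left(-64625\right) = \left(-21304 - \frac{14169}{\frac{3390922}{287}}\right) \left(-64625\right) = \left(-21304 - \frac{4066503}{3390922}\right) \left(-64625\right) = \left(- \frac{72244268791}{3390922}\right) \left(-64625\right) = \frac{4668785870618375}{3390922}$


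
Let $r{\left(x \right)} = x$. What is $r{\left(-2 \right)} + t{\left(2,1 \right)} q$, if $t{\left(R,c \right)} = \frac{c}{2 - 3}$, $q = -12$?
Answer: $10$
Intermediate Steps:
$t{\left(R,c \right)} = - c$ ($t{\left(R,c \right)} = \frac{c}{-1} = c \left(-1\right) = - c$)
$r{\left(-2 \right)} + t{\left(2,1 \right)} q = -2 + \left(-1\right) 1 \left(-12\right) = -2 - -12 = -2 + 12 = 10$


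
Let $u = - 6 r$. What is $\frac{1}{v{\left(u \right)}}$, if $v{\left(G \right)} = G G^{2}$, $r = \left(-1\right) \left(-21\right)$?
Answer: $- \frac{1}{2000376} \approx -4.9991 \cdot 10^{-7}$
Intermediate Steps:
$r = 21$
$u = -126$ ($u = \left(-6\right) 21 = -126$)
$v{\left(G \right)} = G^{3}$
$\frac{1}{v{\left(u \right)}} = \frac{1}{\left(-126\right)^{3}} = \frac{1}{-2000376} = - \frac{1}{2000376}$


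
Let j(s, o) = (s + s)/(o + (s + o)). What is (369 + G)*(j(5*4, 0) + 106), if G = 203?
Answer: 61776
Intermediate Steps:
j(s, o) = 2*s/(s + 2*o) (j(s, o) = (2*s)/(o + (o + s)) = (2*s)/(s + 2*o) = 2*s/(s + 2*o))
(369 + G)*(j(5*4, 0) + 106) = (369 + 203)*(2*(5*4)/(5*4 + 2*0) + 106) = 572*(2*20/(20 + 0) + 106) = 572*(2*20/20 + 106) = 572*(2*20*(1/20) + 106) = 572*(2 + 106) = 572*108 = 61776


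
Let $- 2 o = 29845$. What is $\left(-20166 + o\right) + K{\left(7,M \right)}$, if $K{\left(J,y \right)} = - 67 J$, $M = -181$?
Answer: $- \frac{71115}{2} \approx -35558.0$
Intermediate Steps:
$o = - \frac{29845}{2}$ ($o = \left(- \frac{1}{2}\right) 29845 = - \frac{29845}{2} \approx -14923.0$)
$\left(-20166 + o\right) + K{\left(7,M \right)} = \left(-20166 - \frac{29845}{2}\right) - 469 = - \frac{70177}{2} - 469 = - \frac{71115}{2}$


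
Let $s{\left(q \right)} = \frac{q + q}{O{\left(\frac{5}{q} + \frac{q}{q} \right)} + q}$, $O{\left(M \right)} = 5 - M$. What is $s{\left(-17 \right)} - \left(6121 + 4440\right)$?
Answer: $- \frac{1140299}{108} \approx -10558.0$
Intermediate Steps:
$s{\left(q \right)} = \frac{2 q}{4 + q - \frac{5}{q}}$ ($s{\left(q \right)} = \frac{q + q}{\left(5 - \left(\frac{5}{q} + \frac{q}{q}\right)\right) + q} = \frac{2 q}{\left(5 - \left(\frac{5}{q} + 1\right)\right) + q} = \frac{2 q}{\left(5 - \left(1 + \frac{5}{q}\right)\right) + q} = \frac{2 q}{\left(4 - \frac{5}{q}\right) + q} = \frac{2 q}{4 + q - \frac{5}{q}}$)
$s{\left(-17 \right)} - \left(6121 + 4440\right) = \frac{2 \left(-17\right)^{2}}{-5 - -17 - 17 \left(5 - 17\right)} - \left(6121 + 4440\right) = 2 \cdot 289 \frac{1}{-5 + 17 - -204} - 10561 = 2 \cdot 289 \frac{1}{-5 + 17 + 204} - 10561 = 2 \cdot 289 \cdot \frac{1}{216} - 10561 = \frac{289}{108} - 10561 = - \frac{1140299}{108}$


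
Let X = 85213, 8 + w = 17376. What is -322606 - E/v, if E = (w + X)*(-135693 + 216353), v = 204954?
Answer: -37196786792/102477 ≈ -3.6298e+5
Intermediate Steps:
w = 17368 (w = -8 + 17376 = 17368)
E = 8274183460 (E = (17368 + 85213)*(-135693 + 216353) = 102581*80660 = 8274183460)
-322606 - E/v = -322606 - 8274183460/204954 = -322606 - 1*4137091730/102477 = -322606 - 4137091730/102477 = -37196786792/102477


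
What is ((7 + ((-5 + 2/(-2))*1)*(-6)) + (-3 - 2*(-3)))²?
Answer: 2116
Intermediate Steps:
((7 + ((-5 + 2/(-2))*1)*(-6)) + (-3 - 2*(-3)))² = ((7 + ((-5 + 2*(-½))*1)*(-6)) + (-3 + 6))² = ((7 + ((-5 - 1)*1)*(-6)) + 3)² = ((7 - 6*1*(-6)) + 3)² = ((7 - 6*(-6)) + 3)² = ((7 + 36) + 3)² = (43 + 3)² = 46² = 2116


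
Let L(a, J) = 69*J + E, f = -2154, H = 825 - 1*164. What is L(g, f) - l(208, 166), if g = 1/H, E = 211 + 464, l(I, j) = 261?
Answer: -148212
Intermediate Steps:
H = 661 (H = 825 - 164 = 661)
E = 675
g = 1/661 ≈ 0.0015129
L(a, J) = 675 + 69*J (L(a, J) = 69*J + 675 = 675 + 69*J)
L(g, f) - l(208, 166) = (675 + 69*(-2154)) - 1*261 = (675 - 148626) - 261 = -147951 - 261 = -148212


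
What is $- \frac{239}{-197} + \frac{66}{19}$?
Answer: $\frac{17543}{3743} \approx 4.6869$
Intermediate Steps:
$- \frac{239}{-197} + \frac{66}{19} = \left(-239\right) \left(- \frac{1}{197}\right) + 66 \cdot \frac{1}{19} = \frac{239}{197} + \frac{66}{19} = \frac{17543}{3743}$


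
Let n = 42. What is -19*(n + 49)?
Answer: -1729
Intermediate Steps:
-19*(n + 49) = -19*(42 + 49) = -19*91 = -1729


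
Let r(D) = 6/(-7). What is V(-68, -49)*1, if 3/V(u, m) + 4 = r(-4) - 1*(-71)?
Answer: 21/463 ≈ 0.045356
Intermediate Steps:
r(D) = -6/7 (r(D) = 6*(-⅐) = -6/7)
V(u, m) = 21/463 (V(u, m) = 3/(-4 + (-6/7 - 1*(-71))) = 3/(-4 + (-6/7 + 71)) = 3/(-4 + 491/7) = 3/(463/7) = 3*(7/463) = 21/463)
V(-68, -49)*1 = (21/463)*1 = 21/463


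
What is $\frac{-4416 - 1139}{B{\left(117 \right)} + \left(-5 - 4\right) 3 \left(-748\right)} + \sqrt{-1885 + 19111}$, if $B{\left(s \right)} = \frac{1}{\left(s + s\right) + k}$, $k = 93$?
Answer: $- \frac{1816485}{6604093} + 3 \sqrt{1914} \approx 130.97$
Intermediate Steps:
$B{\left(s \right)} = \frac{1}{93 + 2 s}$ ($B{\left(s \right)} = \frac{1}{\left(s + s\right) + 93} = \frac{1}{2 s + 93} = \frac{1}{93 + 2 s}$)
$\frac{-4416 - 1139}{B{\left(117 \right)} + \left(-5 - 4\right) 3 \left(-748\right)} + \sqrt{-1885 + 19111} = \frac{-4416 - 1139}{\frac{1}{93 + 2 \cdot 117} + \left(-5 - 4\right) 3 \left(-748\right)} + \sqrt{-1885 + 19111} = - \frac{5555}{\frac{1}{93 + 234} + \left(-9\right) 3 \left(-748\right)} + \sqrt{17226} = - \frac{5555}{\frac{1}{327} - -20196} + 3 \sqrt{1914} = - \frac{5555}{\frac{1}{327} + 20196} + 3 \sqrt{1914} = - \frac{5555}{\frac{6604093}{327}} + 3 \sqrt{1914} = \left(-5555\right) \frac{327}{6604093} + 3 \sqrt{1914} = - \frac{1816485}{6604093} + 3 \sqrt{1914}$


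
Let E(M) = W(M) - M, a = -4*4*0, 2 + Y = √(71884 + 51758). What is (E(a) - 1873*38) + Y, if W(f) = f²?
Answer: -71176 + 3*√13738 ≈ -70824.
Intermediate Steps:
Y = -2 + 3*√13738 (Y = -2 + √(71884 + 51758) = -2 + √123642 = -2 + 3*√13738 ≈ 349.63)
a = 0 (a = -16*0 = 0)
E(M) = M² - M
(E(a) - 1873*38) + Y = (0*(-1 + 0) - 1873*38) + (-2 + 3*√13738) = (0*(-1) - 71174) + (-2 + 3*√13738) = (0 - 71174) + (-2 + 3*√13738) = -71174 + (-2 + 3*√13738) = -71176 + 3*√13738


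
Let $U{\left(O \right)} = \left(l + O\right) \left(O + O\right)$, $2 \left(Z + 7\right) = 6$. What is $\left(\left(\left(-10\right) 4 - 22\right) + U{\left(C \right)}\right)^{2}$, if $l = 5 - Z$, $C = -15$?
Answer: $13924$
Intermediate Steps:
$Z = -4$ ($Z = -7 + \frac{1}{2} \cdot 6 = -7 + 3 = -4$)
$l = 9$ ($l = 5 - -4 = 5 + 4 = 9$)
$U{\left(O \right)} = 2 O \left(9 + O\right)$ ($U{\left(O \right)} = \left(9 + O\right) \left(O + O\right) = \left(9 + O\right) 2 O = 2 O \left(9 + O\right)$)
$\left(\left(\left(-10\right) 4 - 22\right) + U{\left(C \right)}\right)^{2} = \left(\left(\left(-10\right) 4 - 22\right) + 2 \left(-15\right) \left(9 - 15\right)\right)^{2} = \left(\left(-40 - 22\right) + 2 \left(-15\right) \left(-6\right)\right)^{2} = \left(\left(-40 - 22\right) + 180\right)^{2} = \left(-62 + 180\right)^{2} = 118^{2} = 13924$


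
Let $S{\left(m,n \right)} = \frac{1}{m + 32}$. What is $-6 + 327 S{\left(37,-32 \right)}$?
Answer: $- \frac{29}{23} \approx -1.2609$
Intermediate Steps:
$S{\left(m,n \right)} = \frac{1}{32 + m}$
$-6 + 327 S{\left(37,-32 \right)} = -6 + \frac{327}{32 + 37} = -6 + \frac{327}{69} = -6 + 327 \cdot \frac{1}{69} = -6 + \frac{109}{23} = - \frac{29}{23}$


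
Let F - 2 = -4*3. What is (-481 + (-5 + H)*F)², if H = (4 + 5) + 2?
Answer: 292681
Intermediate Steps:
F = -10 (F = 2 - 4*3 = 2 - 12 = -10)
H = 11 (H = 9 + 2 = 11)
(-481 + (-5 + H)*F)² = (-481 + (-5 + 11)*(-10))² = (-481 + 6*(-10))² = (-481 - 60)² = (-541)² = 292681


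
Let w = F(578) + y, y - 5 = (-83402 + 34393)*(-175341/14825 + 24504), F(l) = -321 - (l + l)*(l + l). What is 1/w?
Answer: -14825/17814810225031 ≈ -8.3217e-10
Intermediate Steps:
F(l) = -321 - 4*l**2 (F(l) = -321 - 2*l*2*l = -321 - 4*l**2)
y = -17794994285006/14825 (y = 5 + (-83402 + 34393)*(-175341/14825 + 24504) = 5 - 49009*(-175341*1/14825 + 24504) = 5 - 49009*(-175341/14825 + 24504) = 5 - 49009*363096459/14825 = 5 - 17794994359131/14825 = -17794994285006/14825 ≈ -1.2003e+9)
w = -17814810225031/14825 (w = (-321 - 4*578**2) - 17794994285006/14825 = (-321 - 4*334084) - 17794994285006/14825 = (-321 - 1336336) - 17794994285006/14825 = -1336657 - 17794994285006/14825 = -17814810225031/14825 ≈ -1.2017e+9)
1/w = 1/(-17814810225031/14825) = -14825/17814810225031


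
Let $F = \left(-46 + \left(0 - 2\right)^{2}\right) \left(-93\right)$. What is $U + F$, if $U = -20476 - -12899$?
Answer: $-3671$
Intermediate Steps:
$U = -7577$ ($U = -20476 + 12899 = -7577$)
$F = 3906$ ($F = \left(-46 + \left(-2\right)^{2}\right) \left(-93\right) = \left(-46 + 4\right) \left(-93\right) = \left(-42\right) \left(-93\right) = 3906$)
$U + F = -7577 + 3906 = -3671$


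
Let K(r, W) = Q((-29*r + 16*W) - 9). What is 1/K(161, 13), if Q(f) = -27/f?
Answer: 1490/9 ≈ 165.56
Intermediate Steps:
K(r, W) = -27/(-9 - 29*r + 16*W) (K(r, W) = -27/((-29*r + 16*W) - 9) = -27/(-9 - 29*r + 16*W))
1/K(161, 13) = 1/(27/(9 - 16*13 + 29*161)) = 1/(27/(9 - 208 + 4669)) = 1/(27/4470) = 1/(27*(1/4470)) = 1/(9/1490) = 1490/9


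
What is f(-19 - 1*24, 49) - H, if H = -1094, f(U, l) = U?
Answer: 1051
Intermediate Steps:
f(-19 - 1*24, 49) - H = (-19 - 1*24) - 1*(-1094) = (-19 - 24) + 1094 = -43 + 1094 = 1051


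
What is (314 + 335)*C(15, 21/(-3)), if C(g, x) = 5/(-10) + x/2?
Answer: -2596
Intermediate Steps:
C(g, x) = -½ + x/2 (C(g, x) = 5*(-⅒) + x*(½) = -½ + x/2)
(314 + 335)*C(15, 21/(-3)) = (314 + 335)*(-½ + (21/(-3))/2) = 649*(-½ + (21*(-⅓))/2) = 649*(-½ + (½)*(-7)) = 649*(-½ - 7/2) = 649*(-4) = -2596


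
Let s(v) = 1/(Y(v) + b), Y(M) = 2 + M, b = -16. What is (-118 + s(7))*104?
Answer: -86008/7 ≈ -12287.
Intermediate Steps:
s(v) = 1/(-14 + v) (s(v) = 1/((2 + v) - 16) = 1/(-14 + v))
(-118 + s(7))*104 = (-118 + 1/(-14 + 7))*104 = (-118 + 1/(-7))*104 = (-118 - ⅐)*104 = -827/7*104 = -86008/7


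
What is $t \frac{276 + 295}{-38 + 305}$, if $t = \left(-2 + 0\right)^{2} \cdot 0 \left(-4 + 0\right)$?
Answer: $0$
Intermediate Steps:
$t = 0$ ($t = \left(-2\right)^{2} \cdot 0 \left(-4\right) = 4 \cdot 0 \left(-4\right) = 0 \left(-4\right) = 0$)
$t \frac{276 + 295}{-38 + 305} = 0 \frac{276 + 295}{-38 + 305} = 0 \cdot \frac{571}{267} = 0$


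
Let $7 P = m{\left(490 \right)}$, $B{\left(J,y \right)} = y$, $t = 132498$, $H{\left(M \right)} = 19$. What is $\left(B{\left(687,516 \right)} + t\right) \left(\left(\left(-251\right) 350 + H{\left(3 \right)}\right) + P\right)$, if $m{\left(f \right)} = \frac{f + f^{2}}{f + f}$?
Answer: $-11678087643$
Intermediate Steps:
$m{\left(f \right)} = \frac{f + f^{2}}{2 f}$
$P = \frac{491}{14}$ ($P = \frac{\frac{1}{2} + \frac{1}{2} \cdot 490}{7} = \frac{\frac{1}{2} + 245}{7} = \frac{1}{7} \cdot \frac{491}{2} = \frac{491}{14} \approx 35.071$)
$\left(B{\left(687,516 \right)} + t\right) \left(\left(\left(-251\right) 350 + H{\left(3 \right)}\right) + P\right) = \left(516 + 132498\right) \left(\left(\left(-251\right) 350 + 19\right) + \frac{491}{14}\right) = 133014 \left(\left(-87850 + 19\right) + \frac{491}{14}\right) = 133014 \left(-87831 + \frac{491}{14}\right) = 133014 \left(- \frac{1229143}{14}\right) = -11678087643$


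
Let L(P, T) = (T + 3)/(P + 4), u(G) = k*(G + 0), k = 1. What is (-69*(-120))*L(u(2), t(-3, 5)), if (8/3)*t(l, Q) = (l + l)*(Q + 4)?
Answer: -23805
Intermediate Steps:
t(l, Q) = 3*l*(4 + Q)/4 (t(l, Q) = 3*((l + l)*(Q + 4))/8 = 3*((2*l)*(4 + Q))/8 = 3*(2*l*(4 + Q))/8 = 3*l*(4 + Q)/4)
u(G) = G (u(G) = 1*(G + 0) = 1*G = G)
L(P, T) = (3 + T)/(4 + P)
(-69*(-120))*L(u(2), t(-3, 5)) = (-69*(-120))*((3 + (3/4)*(-3)*(4 + 5))/(4 + 2)) = 8280*((3 + (3/4)*(-3)*9)/6) = 8280*((3 - 81/4)/6) = 8280*((1/6)*(-69/4)) = 8280*(-23/8) = -23805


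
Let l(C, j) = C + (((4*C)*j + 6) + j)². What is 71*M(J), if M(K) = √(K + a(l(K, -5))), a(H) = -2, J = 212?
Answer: 71*√210 ≈ 1028.9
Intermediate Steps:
l(C, j) = C + (6 + j + 4*C*j)² (l(C, j) = C + ((4*C*j + 6) + j)² = C + ((6 + 4*C*j) + j)² = C + (6 + j + 4*C*j)²)
M(K) = √(-2 + K) (M(K) = √(K - 2) = √(-2 + K))
71*M(J) = 71*√(-2 + 212) = 71*√210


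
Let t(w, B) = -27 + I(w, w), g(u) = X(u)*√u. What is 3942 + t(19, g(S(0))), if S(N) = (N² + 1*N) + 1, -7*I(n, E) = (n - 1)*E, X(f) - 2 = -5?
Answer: 27063/7 ≈ 3866.1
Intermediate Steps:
X(f) = -3 (X(f) = 2 - 5 = -3)
I(n, E) = -E*(-1 + n)/7 (I(n, E) = -(n - 1)*E/7 = -(-1 + n)*E/7 = -E*(-1 + n)/7)
S(N) = 1 + N + N² (S(N) = (N² + N) + 1 = (N + N²) + 1 = 1 + N + N²)
g(u) = -3*√u
t(w, B) = -27 + w*(1 - w)/7
3942 + t(19, g(S(0))) = 3942 + (-27 - ⅐*19² + (⅐)*19) = 3942 + (-27 - ⅐*361 + 19/7) = 3942 + (-27 - 361/7 + 19/7) = 3942 - 531/7 = 27063/7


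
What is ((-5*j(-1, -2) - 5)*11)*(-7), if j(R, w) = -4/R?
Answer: 1925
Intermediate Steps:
j(R, w) = -4/R
((-5*j(-1, -2) - 5)*11)*(-7) = ((-(-20)/(-1) - 5)*11)*(-7) = ((-(-20)*(-1) - 5)*11)*(-7) = ((-5*4 - 5)*11)*(-7) = ((-20 - 5)*11)*(-7) = -25*11*(-7) = -275*(-7) = 1925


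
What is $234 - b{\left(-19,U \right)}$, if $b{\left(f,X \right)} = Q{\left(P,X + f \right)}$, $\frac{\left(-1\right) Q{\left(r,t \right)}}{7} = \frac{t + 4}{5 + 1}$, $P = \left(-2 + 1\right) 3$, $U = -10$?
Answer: $\frac{1229}{6} \approx 204.83$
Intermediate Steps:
$P = -3$ ($P = \left(-1\right) 3 = -3$)
$Q{\left(r,t \right)} = - \frac{14}{3} - \frac{7 t}{6}$ ($Q{\left(r,t \right)} = - 7 \frac{t + 4}{5 + 1} = - 7 \frac{4 + t}{6} = - 7 \left(4 + t\right) \frac{1}{6} = - 7 \left(\frac{2}{3} + \frac{t}{6}\right) = - \frac{14}{3} - \frac{7 t}{6}$)
$b{\left(f,X \right)} = - \frac{14}{3} - \frac{7 X}{6} - \frac{7 f}{6}$ ($b{\left(f,X \right)} = - \frac{14}{3} - \frac{7 \left(X + f\right)}{6} = - \frac{14}{3} - \left(\frac{7 X}{6} + \frac{7 f}{6}\right) = - \frac{14}{3} - \frac{7 X}{6} - \frac{7 f}{6}$)
$234 - b{\left(-19,U \right)} = 234 - \left(- \frac{14}{3} - - \frac{35}{3} - - \frac{133}{6}\right) = 234 - \left(- \frac{14}{3} + \frac{35}{3} + \frac{133}{6}\right) = 234 - \frac{175}{6} = \frac{1229}{6}$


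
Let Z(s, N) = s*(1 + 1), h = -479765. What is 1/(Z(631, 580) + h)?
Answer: -1/478503 ≈ -2.0899e-6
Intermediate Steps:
Z(s, N) = 2*s (Z(s, N) = s*2 = 2*s)
1/(Z(631, 580) + h) = 1/(2*631 - 479765) = 1/(1262 - 479765) = 1/(-478503) = -1/478503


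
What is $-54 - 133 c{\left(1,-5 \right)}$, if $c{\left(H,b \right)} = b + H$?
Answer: $478$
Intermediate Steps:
$c{\left(H,b \right)} = H + b$
$-54 - 133 c{\left(1,-5 \right)} = -54 - 133 \left(1 - 5\right) = -54 - -532 = -54 + 532 = 478$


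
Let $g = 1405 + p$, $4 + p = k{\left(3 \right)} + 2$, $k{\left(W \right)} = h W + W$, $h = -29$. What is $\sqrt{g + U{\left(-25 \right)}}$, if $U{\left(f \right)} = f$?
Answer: $\sqrt{1294} \approx 35.972$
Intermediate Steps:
$k{\left(W \right)} = - 28 W$ ($k{\left(W \right)} = - 29 W + W = - 28 W$)
$p = -86$ ($p = -4 + \left(\left(-28\right) 3 + 2\right) = -4 + \left(-84 + 2\right) = -4 - 82 = -86$)
$g = 1319$ ($g = 1405 - 86 = 1319$)
$\sqrt{g + U{\left(-25 \right)}} = \sqrt{1319 - 25} = \sqrt{1294}$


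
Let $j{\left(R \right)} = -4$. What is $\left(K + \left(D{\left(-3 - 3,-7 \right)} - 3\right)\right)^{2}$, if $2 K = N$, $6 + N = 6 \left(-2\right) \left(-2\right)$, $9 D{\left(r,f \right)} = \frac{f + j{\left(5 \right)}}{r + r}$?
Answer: $\frac{434281}{11664} \approx 37.233$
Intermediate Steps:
$D{\left(r,f \right)} = \frac{-4 + f}{18 r}$ ($D{\left(r,f \right)} = \frac{\left(f - 4\right) \frac{1}{r + r}}{9} = \frac{\left(-4 + f\right) \frac{1}{2 r}}{9} = \frac{\frac{1}{2} \frac{1}{r} \left(-4 + f\right)}{9} = \frac{-4 + f}{18 r}$)
$N = 18$ ($N = -6 + 6 \left(-2\right) \left(-2\right) = -6 - -24 = -6 + 24 = 18$)
$K = 9$ ($K = \frac{1}{2} \cdot 18 = 9$)
$\left(K + \left(D{\left(-3 - 3,-7 \right)} - 3\right)\right)^{2} = \left(9 - \left(3 - \frac{-4 - 7}{18 \left(-3 - 3\right)}\right)\right)^{2} = \left(9 - \left(3 - \frac{1}{18} \frac{1}{-3 - 3} \left(-11\right)\right)\right)^{2} = \left(9 - \left(3 - \frac{1}{18} \frac{1}{-6} \left(-11\right)\right)\right)^{2} = \left(9 - \left(3 + \frac{1}{108} \left(-11\right)\right)\right)^{2} = \left(9 + \left(\frac{11}{108} - 3\right)\right)^{2} = \left(9 - \frac{313}{108}\right)^{2} = \left(\frac{659}{108}\right)^{2} = \frac{434281}{11664}$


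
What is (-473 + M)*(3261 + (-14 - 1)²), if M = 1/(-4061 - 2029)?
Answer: -239087393/145 ≈ -1.6489e+6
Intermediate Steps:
M = -1/6090 (M = 1/(-6090) = -1/6090 ≈ -0.00016420)
(-473 + M)*(3261 + (-14 - 1)²) = (-473 - 1/6090)*(3261 + (-14 - 1)²) = -2880571*(3261 + (-15)²)/6090 = -2880571*(3261 + 225)/6090 = -2880571/6090*3486 = -239087393/145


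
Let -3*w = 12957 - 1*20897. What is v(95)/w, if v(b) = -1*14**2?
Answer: -147/1985 ≈ -0.074055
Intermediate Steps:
w = 7940/3 (w = -(12957 - 1*20897)/3 = -(12957 - 20897)/3 = -1/3*(-7940) = 7940/3 ≈ 2646.7)
v(b) = -196 (v(b) = -1*196 = -196)
v(95)/w = -196/7940/3 = -196*3/7940 = -147/1985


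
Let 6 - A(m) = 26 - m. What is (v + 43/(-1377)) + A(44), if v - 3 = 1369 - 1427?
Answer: -42730/1377 ≈ -31.031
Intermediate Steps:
v = -55 (v = 3 + (1369 - 1427) = 3 - 58 = -55)
A(m) = -20 + m (A(m) = 6 - (26 - m) = 6 + (-26 + m) = -20 + m)
(v + 43/(-1377)) + A(44) = (-55 + 43/(-1377)) + (-20 + 44) = (-55 + 43*(-1/1377)) + 24 = (-55 - 43/1377) + 24 = -75778/1377 + 24 = -42730/1377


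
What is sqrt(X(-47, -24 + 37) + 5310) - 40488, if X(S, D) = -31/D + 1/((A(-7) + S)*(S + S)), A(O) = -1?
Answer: -40488 + sqrt(1141311954666)/14664 ≈ -40415.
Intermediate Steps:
X(S, D) = -31/D + 1/(2*S*(-1 + S)) (X(S, D) = -31/D + 1/((-1 + S)*(S + S)) = -31/D + 1/((-1 + S)*((2*S))) = -31/D + (1/(2*S))/(-1 + S) = -31/D + 1/(2*S*(-1 + S)))
sqrt(X(-47, -24 + 37) + 5310) - 40488 = sqrt((1/2)*((-24 + 37) - 62*(-47)**2 + 62*(-47))/((-24 + 37)*(-47)*(-1 - 47)) + 5310) - 40488 = sqrt((1/2)*(-1/47)*(13 - 62*2209 - 2914)/(13*(-48)) + 5310) - 40488 = sqrt((1/2)*(1/13)*(-1/47)*(-1/48)*(13 - 136958 - 2914) + 5310) - 40488 = sqrt((1/2)*(1/13)*(-1/47)*(-1/48)*(-139859) + 5310) - 40488 = sqrt(-139859/58656 + 5310) - 40488 = sqrt(311323501/58656) - 40488 = sqrt(1141311954666)/14664 - 40488 = -40488 + sqrt(1141311954666)/14664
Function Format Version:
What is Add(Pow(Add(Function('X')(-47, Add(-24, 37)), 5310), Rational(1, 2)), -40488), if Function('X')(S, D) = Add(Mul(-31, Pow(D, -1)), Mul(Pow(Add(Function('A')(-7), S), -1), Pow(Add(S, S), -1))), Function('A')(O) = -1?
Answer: Add(-40488, Mul(Rational(1, 14664), Pow(1141311954666, Rational(1, 2)))) ≈ -40415.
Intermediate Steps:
Function('X')(S, D) = Add(Mul(-31, Pow(D, -1)), Mul(Rational(1, 2), Pow(S, -1), Pow(Add(-1, S), -1))) (Function('X')(S, D) = Add(Mul(-31, Pow(D, -1)), Mul(Pow(Add(-1, S), -1), Pow(Add(S, S), -1))) = Add(Mul(-31, Pow(D, -1)), Mul(Pow(Add(-1, S), -1), Pow(Mul(2, S), -1))) = Add(Mul(-31, Pow(D, -1)), Mul(Pow(Add(-1, S), -1), Mul(Rational(1, 2), Pow(S, -1)))) = Add(Mul(-31, Pow(D, -1)), Mul(Rational(1, 2), Pow(S, -1), Pow(Add(-1, S), -1))))
Add(Pow(Add(Function('X')(-47, Add(-24, 37)), 5310), Rational(1, 2)), -40488) = Add(Pow(Add(Mul(Rational(1, 2), Pow(Add(-24, 37), -1), Pow(-47, -1), Pow(Add(-1, -47), -1), Add(Add(-24, 37), Mul(-62, Pow(-47, 2)), Mul(62, -47))), 5310), Rational(1, 2)), -40488) = Add(Pow(Add(Mul(Rational(1, 2), Pow(13, -1), Rational(-1, 47), Pow(-48, -1), Add(13, Mul(-62, 2209), -2914)), 5310), Rational(1, 2)), -40488) = Add(Pow(Add(Mul(Rational(1, 2), Rational(1, 13), Rational(-1, 47), Rational(-1, 48), Add(13, -136958, -2914)), 5310), Rational(1, 2)), -40488) = Add(Pow(Add(Mul(Rational(1, 2), Rational(1, 13), Rational(-1, 47), Rational(-1, 48), -139859), 5310), Rational(1, 2)), -40488) = Add(Pow(Add(Rational(-139859, 58656), 5310), Rational(1, 2)), -40488) = Add(Pow(Rational(311323501, 58656), Rational(1, 2)), -40488) = Add(Mul(Rational(1, 14664), Pow(1141311954666, Rational(1, 2))), -40488) = Add(-40488, Mul(Rational(1, 14664), Pow(1141311954666, Rational(1, 2))))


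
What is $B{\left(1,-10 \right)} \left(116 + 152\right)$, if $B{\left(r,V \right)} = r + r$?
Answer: $536$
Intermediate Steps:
$B{\left(r,V \right)} = 2 r$
$B{\left(1,-10 \right)} \left(116 + 152\right) = 2 \cdot 1 \left(116 + 152\right) = 2 \cdot 268 = 536$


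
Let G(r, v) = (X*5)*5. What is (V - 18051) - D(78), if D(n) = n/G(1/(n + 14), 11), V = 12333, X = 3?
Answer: -142976/25 ≈ -5719.0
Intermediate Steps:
G(r, v) = 75 (G(r, v) = (3*5)*5 = 15*5 = 75)
D(n) = n/75
(V - 18051) - D(78) = (12333 - 18051) - 78/75 = -5718 - 1*26/25 = -5718 - 26/25 = -142976/25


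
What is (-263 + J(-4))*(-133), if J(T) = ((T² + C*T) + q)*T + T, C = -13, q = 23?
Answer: 83923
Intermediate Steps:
J(T) = T + T*(23 + T² - 13*T) (J(T) = ((T² - 13*T) + 23)*T + T = (23 + T² - 13*T)*T + T = T*(23 + T² - 13*T) + T = T + T*(23 + T² - 13*T))
(-263 + J(-4))*(-133) = (-263 - 4*(24 + (-4)² - 13*(-4)))*(-133) = (-263 - 4*(24 + 16 + 52))*(-133) = (-263 - 4*92)*(-133) = (-263 - 368)*(-133) = -631*(-133) = 83923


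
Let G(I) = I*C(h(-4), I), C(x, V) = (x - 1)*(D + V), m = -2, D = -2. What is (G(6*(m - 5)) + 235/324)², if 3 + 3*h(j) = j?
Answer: 3982439316025/104976 ≈ 3.7937e+7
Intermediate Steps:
h(j) = -1 + j/3
C(x, V) = (-1 + x)*(-2 + V) (C(x, V) = (x - 1)*(-2 + V) = (-1 + x)*(-2 + V))
G(I) = I*(20/3 - 10*I/3) (G(I) = I*(2 - I - 2*(-1 + (⅓)*(-4)) + I*(-1 + (⅓)*(-4))) = I*(2 - I - 2*(-1 - 4/3) + I*(-1 - 4/3)) = I*(2 - I - 2*(-7/3) + I*(-7/3)) = I*(2 - I + 14/3 - 7*I/3) = I*(20/3 - 10*I/3))
(G(6*(m - 5)) + 235/324)² = (10*(6*(-2 - 5))*(2 - 6*(-2 - 5))/3 + 235/324)² = (10*(6*(-7))*(2 - 6*(-7))/3 + 235*(1/324))² = ((10/3)*(-42)*(2 - 1*(-42)) + 235/324)² = ((10/3)*(-42)*(2 + 42) + 235/324)² = ((10/3)*(-42)*44 + 235/324)² = (-6160 + 235/324)² = (-1995605/324)² = 3982439316025/104976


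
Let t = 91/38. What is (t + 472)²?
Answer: 324972729/1444 ≈ 2.2505e+5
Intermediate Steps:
t = 91/38 (t = 91*(1/38) = 91/38 ≈ 2.3947)
(t + 472)² = (91/38 + 472)² = (18027/38)² = 324972729/1444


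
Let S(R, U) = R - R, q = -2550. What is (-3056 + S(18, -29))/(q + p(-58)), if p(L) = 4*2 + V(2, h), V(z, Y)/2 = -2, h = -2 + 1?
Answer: 1528/1273 ≈ 1.2003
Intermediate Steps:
h = -1
V(z, Y) = -4 (V(z, Y) = 2*(-2) = -4)
S(R, U) = 0
p(L) = 4 (p(L) = 4*2 - 4 = 8 - 4 = 4)
(-3056 + S(18, -29))/(q + p(-58)) = (-3056 + 0)/(-2550 + 4) = -3056/(-2546) = -3056*(-1/2546) = 1528/1273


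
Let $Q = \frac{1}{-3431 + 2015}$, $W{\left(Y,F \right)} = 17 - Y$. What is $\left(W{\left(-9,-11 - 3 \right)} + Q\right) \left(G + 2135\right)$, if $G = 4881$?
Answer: $\frac{32286755}{177} \approx 1.8241 \cdot 10^{5}$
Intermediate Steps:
$Q = - \frac{1}{1416}$ ($Q = \frac{1}{-1416} = - \frac{1}{1416} \approx -0.00070621$)
$\left(W{\left(-9,-11 - 3 \right)} + Q\right) \left(G + 2135\right) = \left(\left(17 - -9\right) - \frac{1}{1416}\right) \left(4881 + 2135\right) = \left(\left(17 + 9\right) - \frac{1}{1416}\right) 7016 = \left(26 - \frac{1}{1416}\right) 7016 = \frac{36815}{1416} \cdot 7016 = \frac{32286755}{177}$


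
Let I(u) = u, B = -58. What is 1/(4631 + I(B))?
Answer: 1/4573 ≈ 0.00021867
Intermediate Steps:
1/(4631 + I(B)) = 1/(4631 - 58) = 1/4573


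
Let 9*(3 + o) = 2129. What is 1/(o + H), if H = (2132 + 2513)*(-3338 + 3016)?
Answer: -9/13459108 ≈ -6.6869e-7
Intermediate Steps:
o = 2102/9 (o = -3 + (⅑)*2129 = -3 + 2129/9 = 2102/9 ≈ 233.56)
H = -1495690 (H = 4645*(-322) = -1495690)
1/(o + H) = 1/(2102/9 - 1495690) = 1/(-13459108/9) = -9/13459108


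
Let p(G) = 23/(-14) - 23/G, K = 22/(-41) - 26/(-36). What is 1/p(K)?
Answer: -1918/240787 ≈ -0.0079655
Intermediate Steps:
K = 137/738 (K = 22*(-1/41) - 26*(-1/36) = -22/41 + 13/18 = 137/738 ≈ 0.18564)
p(G) = -23/14 - 23/G (p(G) = 23*(-1/14) - 23/G = -23/14 - 23/G)
1/p(K) = 1/(-23/14 - 23/137/738) = 1/(-23/14 - 23*738/137) = 1/(-23/14 - 16974/137) = 1/(-240787/1918) = -1918/240787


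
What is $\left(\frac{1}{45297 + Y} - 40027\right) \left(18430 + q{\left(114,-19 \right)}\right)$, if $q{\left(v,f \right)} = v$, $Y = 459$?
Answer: $- \frac{8490720005396}{11439} \approx -7.4226 \cdot 10^{8}$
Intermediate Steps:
$\left(\frac{1}{45297 + Y} - 40027\right) \left(18430 + q{\left(114,-19 \right)}\right) = \left(\frac{1}{45297 + 459} - 40027\right) \left(18430 + 114\right) = \left(\frac{1}{45756} - 40027\right) 18544 = \left(- \frac{1831475411}{45756}\right) 18544 = - \frac{8490720005396}{11439}$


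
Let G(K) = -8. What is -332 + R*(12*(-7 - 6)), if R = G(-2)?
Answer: 916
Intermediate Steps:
R = -8
-332 + R*(12*(-7 - 6)) = -332 - 96*(-7 - 6) = -332 - 96*(-13) = -332 - 8*(-156) = -332 + 1248 = 916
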